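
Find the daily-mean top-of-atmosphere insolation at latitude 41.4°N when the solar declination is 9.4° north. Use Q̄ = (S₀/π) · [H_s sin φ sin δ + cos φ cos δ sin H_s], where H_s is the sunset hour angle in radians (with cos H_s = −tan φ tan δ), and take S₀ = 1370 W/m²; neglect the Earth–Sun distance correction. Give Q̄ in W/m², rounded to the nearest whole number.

400 W/m²

The sunset hour angle satisfies cos H_s = −tan φ tan δ = -0.1460, giving H_s = 98.40°. In radians, H_s = 1.7174.
H_s sin φ sin δ = 1.7174 × 0.6613 × 0.1633 = 0.1855.
cos φ cos δ sin H_s = 0.7501 × 0.9866 × 0.9893 = 0.7321.
Q̄ = (1370/π) × (0.1855 + 0.7321) = 436.08 × 0.9176 = 400.15 W/m².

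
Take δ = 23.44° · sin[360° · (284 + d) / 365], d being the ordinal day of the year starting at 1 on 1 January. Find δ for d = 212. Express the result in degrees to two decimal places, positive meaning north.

+18.16°

360 × (284 + 212) / 365 = 489.205°; sin(489.205°) = 0.7749.
δ = 23.44 × 0.7749 = 18.164° ≈ +18.16°.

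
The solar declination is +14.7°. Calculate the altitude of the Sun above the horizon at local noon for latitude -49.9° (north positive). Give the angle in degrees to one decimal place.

At local solar noon the hour angle is zero, so the elevation is 90° − |φ − δ| = 90° − |-49.9° − (14.7°)| = 90° − 64.6° = 25.4°.

25.4°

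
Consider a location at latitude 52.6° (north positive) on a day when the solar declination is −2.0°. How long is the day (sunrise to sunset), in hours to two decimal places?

The sunset hour angle satisfies cos H_s = −tan φ tan δ = 0.0457, giving H_s = 87.38°.
Day length = 2 H_s / 15° h⁻¹ = 174.76° / 15 = 11.651 h.

11.65 hours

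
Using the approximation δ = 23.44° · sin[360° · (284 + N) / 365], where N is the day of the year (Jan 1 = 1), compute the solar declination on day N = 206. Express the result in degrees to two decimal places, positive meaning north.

360 × (284 + 206) / 365 = 483.288°; sin(483.288°) = 0.8359.
δ = 23.44 × 0.8359 = 19.593° ≈ +19.59°.

+19.59°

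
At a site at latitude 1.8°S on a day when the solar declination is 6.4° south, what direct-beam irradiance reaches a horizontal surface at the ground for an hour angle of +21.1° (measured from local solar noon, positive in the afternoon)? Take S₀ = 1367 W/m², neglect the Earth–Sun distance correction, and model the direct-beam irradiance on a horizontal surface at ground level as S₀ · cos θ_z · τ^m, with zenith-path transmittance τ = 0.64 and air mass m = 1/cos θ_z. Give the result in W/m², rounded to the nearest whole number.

787 W/m²

cos θ_z = sin φ sin δ + cos φ cos δ cos H = (-0.0314)(-0.1115) + (0.9995)(0.9938)(0.9330) = 0.9303.
Air mass m = 1/cos θ_z = 1/0.9303 = 1.075; τ^m = 0.64^1.075 = 0.6189.
Surface direct beam = 1367 × 0.9303 × 0.6189 = 787.07 W/m².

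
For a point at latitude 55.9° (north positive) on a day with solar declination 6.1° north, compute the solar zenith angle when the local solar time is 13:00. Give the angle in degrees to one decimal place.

Hour angle H = 15° × (13 − 12) = 15.00°.
cos θ_z = sin(55.9°) sin(6.1°) + cos(55.9°) cos(6.1°) cos(15.00°) = 0.0880 + 0.5385 = 0.6265.
θ_z = arccos(0.6265) = 51.21°.

51.2°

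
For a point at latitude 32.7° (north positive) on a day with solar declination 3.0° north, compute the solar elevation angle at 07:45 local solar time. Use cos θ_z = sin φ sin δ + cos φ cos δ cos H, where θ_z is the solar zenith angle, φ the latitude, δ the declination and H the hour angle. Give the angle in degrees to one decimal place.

Hour angle H = 15° × (7.75 − 12) = -63.75°.
cos θ_z = sin φ sin δ + cos φ cos δ cos H = (0.5402)(0.0523) + (0.8415)(0.9986)(0.4423) = 0.3999.
θ_z = arccos(0.3999) = 66.43°, so the elevation is 90° − 66.43° = 23.57°.

23.6°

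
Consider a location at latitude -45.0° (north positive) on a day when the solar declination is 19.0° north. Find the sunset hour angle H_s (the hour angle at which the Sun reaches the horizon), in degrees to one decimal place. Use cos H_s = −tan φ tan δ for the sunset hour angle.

The sunset hour angle satisfies cos H_s = −tan φ tan δ = 0.3443, giving H_s = 69.86°.

69.9°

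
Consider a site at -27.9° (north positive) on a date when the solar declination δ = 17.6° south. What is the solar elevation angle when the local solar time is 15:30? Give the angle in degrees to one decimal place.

40.9°

Hour angle H = 15° × (15.5 − 12) = 52.50°.
cos θ_z = sin φ sin δ + cos φ cos δ cos H = (-0.4679)(-0.3024) + (0.8838)(0.9532)(0.6088) = 0.6544.
θ_z = arccos(0.6544) = 49.13°, so the elevation is 90° − 49.13° = 40.87°.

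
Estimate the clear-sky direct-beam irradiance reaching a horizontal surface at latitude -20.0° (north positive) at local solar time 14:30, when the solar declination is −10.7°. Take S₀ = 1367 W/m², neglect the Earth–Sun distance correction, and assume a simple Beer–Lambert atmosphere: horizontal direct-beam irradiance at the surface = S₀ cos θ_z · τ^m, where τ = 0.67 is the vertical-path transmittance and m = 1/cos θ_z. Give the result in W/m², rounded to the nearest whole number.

Hour angle H = 15° × (14.5 − 12) = 37.50°.
cos θ_z = sin φ sin δ + cos φ cos δ cos H = (-0.3420)(-0.1857) + (0.9397)(0.9826)(0.7934) = 0.7961.
Air mass m = 1/cos θ_z = 1/0.7961 = 1.256; τ^m = 0.67^1.256 = 0.6047.
Surface direct beam = 1367 × 0.7961 × 0.6047 = 658.08 W/m².

658 W/m²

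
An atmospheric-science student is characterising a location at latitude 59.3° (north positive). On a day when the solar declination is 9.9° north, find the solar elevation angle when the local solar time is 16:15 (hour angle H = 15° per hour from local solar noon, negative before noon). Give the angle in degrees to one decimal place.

21.7°

Hour angle H = 15° × (16.25 − 12) = 63.75°.
cos θ_z = sin φ sin δ + cos φ cos δ cos H = (0.8599)(0.1719) + (0.5105)(0.9851)(0.4423) = 0.3702.
θ_z = arccos(0.3702) = 68.27°, so the elevation is 90° − 68.27° = 21.73°.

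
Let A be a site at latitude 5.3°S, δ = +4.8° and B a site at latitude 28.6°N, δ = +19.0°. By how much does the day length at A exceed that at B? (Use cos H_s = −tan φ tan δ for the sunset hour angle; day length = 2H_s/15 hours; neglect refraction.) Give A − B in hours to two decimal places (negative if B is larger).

-1.50 h

A: H_s = arccos(−tan -5.3° · tan 4.8°) = 89.55°, so 2H_s/15 = 11.9400 h.
B: H_s = arccos(−tan 28.6° · tan 19.0°) = 100.82°, so 2H_s/15 = 13.4427 h.
A − B = 11.9400 − 13.4427 = -1.5027 h.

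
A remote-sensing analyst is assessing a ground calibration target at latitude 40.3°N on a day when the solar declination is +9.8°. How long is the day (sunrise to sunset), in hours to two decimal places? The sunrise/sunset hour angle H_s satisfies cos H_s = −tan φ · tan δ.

−tan φ tan δ = −(0.8481)(0.1727) = -0.1465; H_s = arccos(-0.1465) = 98.42°.
Day length = 2 H_s / 15° h⁻¹ = 196.84° / 15 = 13.123 h.

13.12 hours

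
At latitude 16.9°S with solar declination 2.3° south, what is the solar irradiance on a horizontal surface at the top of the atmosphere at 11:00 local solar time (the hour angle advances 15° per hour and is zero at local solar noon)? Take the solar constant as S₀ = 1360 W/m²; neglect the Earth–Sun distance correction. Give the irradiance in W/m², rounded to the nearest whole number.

1272 W/m²

Hour angle H = 15° × (11 − 12) = -15.00°.
cos θ_z = sin φ sin δ + cos φ cos δ cos H = (-0.2907)(-0.0401) + (0.9568)(0.9992)(0.9659) = 0.9351.
Top-of-atmosphere irradiance = S₀ cos θ_z = 1360 × 0.9351 = 1271.74 W/m².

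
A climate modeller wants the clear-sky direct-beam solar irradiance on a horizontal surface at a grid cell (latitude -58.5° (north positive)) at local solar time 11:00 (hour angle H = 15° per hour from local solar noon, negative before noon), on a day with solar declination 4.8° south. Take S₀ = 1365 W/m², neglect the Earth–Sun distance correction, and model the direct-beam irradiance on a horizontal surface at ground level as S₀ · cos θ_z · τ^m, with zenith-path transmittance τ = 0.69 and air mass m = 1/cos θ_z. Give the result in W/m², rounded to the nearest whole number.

411 W/m²

Hour angle H = 15° × (11 − 12) = -15.00°.
With φ = -58.5°, δ = -4.8°, H = -15.00°: sin φ sin δ = 0.0713, cos φ cos δ cos H = 0.5029, so cos θ_z = 0.5742.
Air mass m = 1/cos θ_z = 1/0.5742 = 1.742; τ^m = 0.69^1.742 = 0.5239.
Surface direct beam = 1365 × 0.5742 × 0.5239 = 410.62 W/m².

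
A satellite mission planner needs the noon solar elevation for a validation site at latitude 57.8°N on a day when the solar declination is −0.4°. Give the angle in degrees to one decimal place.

At local solar noon the hour angle is zero, so the elevation is 90° − |φ − δ| = 90° − |57.8° − (-0.4°)| = 90° − 58.2° = 31.8°.

31.8°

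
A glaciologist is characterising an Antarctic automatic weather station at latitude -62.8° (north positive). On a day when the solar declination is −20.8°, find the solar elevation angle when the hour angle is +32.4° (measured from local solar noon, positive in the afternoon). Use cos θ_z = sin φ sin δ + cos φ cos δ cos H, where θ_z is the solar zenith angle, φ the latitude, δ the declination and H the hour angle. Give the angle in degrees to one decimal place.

42.6°

cos θ_z = sin φ sin δ + cos φ cos δ cos H = (-0.8894)(-0.3551) + (0.4571)(0.9348)(0.8443) = 0.6766.
θ_z = arccos(0.6766) = 47.42°, so the elevation is 90° − 47.42° = 42.58°.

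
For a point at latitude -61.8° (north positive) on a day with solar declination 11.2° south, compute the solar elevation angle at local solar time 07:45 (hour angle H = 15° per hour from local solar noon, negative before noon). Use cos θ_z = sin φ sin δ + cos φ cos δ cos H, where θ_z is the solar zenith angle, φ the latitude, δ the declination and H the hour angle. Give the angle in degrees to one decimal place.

22.1°

Hour angle H = 15° × (7.75 − 12) = -63.75°.
cos θ_z = sin φ sin δ + cos φ cos δ cos H = (-0.8813)(-0.1942) + (0.4726)(0.9810)(0.4423) = 0.3762.
θ_z = arccos(0.3762) = 67.90°, so the elevation is 90° − 67.90° = 22.10°.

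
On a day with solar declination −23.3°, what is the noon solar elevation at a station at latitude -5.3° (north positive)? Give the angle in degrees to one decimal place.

At local solar noon the hour angle is zero, so the elevation is 90° − |φ − δ| = 90° − |-5.3° − (-23.3°)| = 90° − 18.0° = 72.0°.

72.0°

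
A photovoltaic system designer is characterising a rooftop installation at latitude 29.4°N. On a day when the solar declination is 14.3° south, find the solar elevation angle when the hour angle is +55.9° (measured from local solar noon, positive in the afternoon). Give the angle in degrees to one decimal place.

cos θ_z = sin φ sin δ + cos φ cos δ cos H = (0.4909)(-0.2470) + (0.8712)(0.9690)(0.5606) = 0.3520.
θ_z = arccos(0.3520) = 69.39°, so the elevation is 90° − 69.39° = 20.61°.

20.6°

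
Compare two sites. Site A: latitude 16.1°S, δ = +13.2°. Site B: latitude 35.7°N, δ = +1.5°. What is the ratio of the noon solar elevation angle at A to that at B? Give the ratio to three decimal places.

A: 90° − |-16.1 − (13.2)| = 60.70°.
B: 90° − |35.7 − (1.5)| = 55.80°.
Ratio A/B = 60.7000 / 55.8000 = 1.0878.

1.088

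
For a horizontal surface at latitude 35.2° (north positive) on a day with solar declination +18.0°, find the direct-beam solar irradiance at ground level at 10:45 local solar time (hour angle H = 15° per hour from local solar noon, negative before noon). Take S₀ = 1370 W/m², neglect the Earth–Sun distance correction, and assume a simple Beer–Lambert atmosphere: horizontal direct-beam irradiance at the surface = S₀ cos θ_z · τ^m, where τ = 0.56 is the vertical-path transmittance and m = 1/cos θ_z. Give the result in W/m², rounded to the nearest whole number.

664 W/m²

Hour angle H = 15° × (10.75 − 12) = -18.75°.
cos θ_z = sin φ sin δ + cos φ cos δ cos H = (0.5764)(0.3090) + (0.8171)(0.9511)(0.9469) = 0.9140.
Air mass m = 1/cos θ_z = 1/0.9140 = 1.094; τ^m = 0.56^1.094 = 0.5303.
Surface direct beam = 1370 × 0.9140 × 0.5303 = 664.03 W/m².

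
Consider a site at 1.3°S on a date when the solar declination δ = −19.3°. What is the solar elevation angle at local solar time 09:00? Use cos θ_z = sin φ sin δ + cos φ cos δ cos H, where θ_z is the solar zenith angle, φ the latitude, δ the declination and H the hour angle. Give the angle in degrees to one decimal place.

Hour angle H = 15° × (9 − 12) = -45.00°.
cos θ_z = sin(-1.3°) sin(-19.3°) + cos(-1.3°) cos(-19.3°) cos(-45.00°) = 0.0075 + 0.6672 = 0.6747.
θ_z = arccos(0.6747) = 47.57°, so the elevation is 90° − 47.57° = 42.43°.

42.4°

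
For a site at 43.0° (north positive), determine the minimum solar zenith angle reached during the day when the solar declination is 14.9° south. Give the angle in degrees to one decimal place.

At local solar noon the hour angle is zero, so the zenith angle is |φ − δ| = |43.0° − (-14.9°)| = 57.9°.

57.9°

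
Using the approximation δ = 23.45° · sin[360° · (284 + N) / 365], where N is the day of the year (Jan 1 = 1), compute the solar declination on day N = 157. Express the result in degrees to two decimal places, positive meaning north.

+22.65°

360 × (284 + 157) / 365 = 434.959°; sin(434.959°) = 0.9657.
δ = 23.45 × 0.9657 = 22.646° ≈ +22.65°.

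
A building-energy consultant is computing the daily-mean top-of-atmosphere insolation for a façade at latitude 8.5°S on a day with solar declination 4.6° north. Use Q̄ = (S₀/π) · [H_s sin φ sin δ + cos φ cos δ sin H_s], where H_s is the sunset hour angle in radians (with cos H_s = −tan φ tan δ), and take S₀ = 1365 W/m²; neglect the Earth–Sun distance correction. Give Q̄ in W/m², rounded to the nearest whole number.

420 W/m²

The sunset hour angle satisfies cos H_s = −tan φ tan δ = 0.0120, giving H_s = 89.31°. In radians, H_s = 1.5588.
H_s sin φ sin δ = 1.5588 × -0.1478 × 0.0802 = -0.0185.
cos φ cos δ sin H_s = 0.9890 × 0.9968 × 0.9999 = 0.9857.
Q̄ = (1365/π) × (-0.0185 + 0.9857) = 434.49 × 0.9672 = 420.24 W/m².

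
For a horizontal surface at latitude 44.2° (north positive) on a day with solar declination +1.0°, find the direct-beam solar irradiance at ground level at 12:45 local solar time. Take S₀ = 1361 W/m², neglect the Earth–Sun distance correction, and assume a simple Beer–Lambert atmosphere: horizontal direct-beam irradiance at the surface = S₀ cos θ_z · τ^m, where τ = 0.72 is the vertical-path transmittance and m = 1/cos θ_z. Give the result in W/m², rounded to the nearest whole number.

615 W/m²

Hour angle H = 15° × (12.75 − 12) = 11.25°.
cos θ_z = sin(44.2°) sin(1.0°) + cos(44.2°) cos(1.0°) cos(11.25°) = 0.0122 + 0.7030 = 0.7152.
Air mass m = 1/cos θ_z = 1/0.7152 = 1.398; τ^m = 0.72^1.398 = 0.6318.
Surface direct beam = 1361 × 0.7152 × 0.6318 = 614.99 W/m².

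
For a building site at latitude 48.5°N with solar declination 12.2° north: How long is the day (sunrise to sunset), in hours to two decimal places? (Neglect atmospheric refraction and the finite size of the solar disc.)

cos H_s = −tan(48.5°) · tan(12.2°) = -0.2444, so H_s = arccos(-0.2444) = 104.15°.
Day length = 2 H_s / 15° h⁻¹ = 208.30° / 15 = 13.887 h.

13.89 hours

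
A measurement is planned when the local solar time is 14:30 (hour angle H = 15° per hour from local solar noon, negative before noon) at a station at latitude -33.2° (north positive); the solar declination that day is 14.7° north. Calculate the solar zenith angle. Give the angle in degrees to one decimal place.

Hour angle H = 15° × (14.5 − 12) = 37.50°.
With φ = -33.2°, δ = 14.7°, H = 37.50°: sin φ sin δ = -0.1389, cos φ cos δ cos H = 0.6421, so cos θ_z = 0.5032.
θ_z = arccos(0.5032) = 59.79°.

59.8°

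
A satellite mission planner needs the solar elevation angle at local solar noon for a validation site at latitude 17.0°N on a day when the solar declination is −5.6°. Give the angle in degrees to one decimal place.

At local solar noon the hour angle is zero, so the elevation is 90° − |φ − δ| = 90° − |17.0° − (-5.6°)| = 90° − 22.6° = 67.4°.

67.4°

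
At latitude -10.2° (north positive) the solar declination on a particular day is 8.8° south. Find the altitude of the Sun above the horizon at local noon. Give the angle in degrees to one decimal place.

88.6°

At local solar noon the hour angle is zero, so the elevation is 90° − |φ − δ| = 90° − |-10.2° − (-8.8°)| = 90° − 1.4° = 88.6°.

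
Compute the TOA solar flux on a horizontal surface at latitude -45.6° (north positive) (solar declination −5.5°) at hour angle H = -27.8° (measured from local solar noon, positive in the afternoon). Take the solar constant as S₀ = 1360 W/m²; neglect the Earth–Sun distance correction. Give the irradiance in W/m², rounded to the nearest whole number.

931 W/m²

cos θ_z = sin(-45.6°) sin(-5.5°) + cos(-45.6°) cos(-5.5°) cos(-27.80°) = 0.0685 + 0.6161 = 0.6846.
Top-of-atmosphere irradiance = S₀ cos θ_z = 1360 × 0.6846 = 931.06 W/m².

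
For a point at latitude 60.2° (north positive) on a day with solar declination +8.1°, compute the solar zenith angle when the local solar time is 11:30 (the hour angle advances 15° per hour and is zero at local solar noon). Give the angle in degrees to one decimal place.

Hour angle H = 15° × (11.5 − 12) = -7.50°.
cos θ_z = sin φ sin δ + cos φ cos δ cos H = (0.8678)(0.1409) + (0.4970)(0.9900)(0.9914) = 0.6101.
θ_z = arccos(0.6101) = 52.40°.

52.4°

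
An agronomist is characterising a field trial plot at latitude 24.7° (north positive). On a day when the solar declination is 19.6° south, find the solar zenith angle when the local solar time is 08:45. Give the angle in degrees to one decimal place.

Hour angle H = 15° × (8.75 − 12) = -48.75°.
With φ = 24.7°, δ = -19.6°, H = -48.75°: sin φ sin δ = -0.1402, cos φ cos δ cos H = 0.5643, so cos θ_z = 0.4241.
θ_z = arccos(0.4241) = 64.91°.

64.9°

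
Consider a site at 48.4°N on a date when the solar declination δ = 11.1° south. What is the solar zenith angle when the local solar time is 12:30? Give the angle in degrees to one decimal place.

59.9°

Hour angle H = 15° × (12.5 − 12) = 7.50°.
With φ = 48.4°, δ = -11.1°, H = 7.50°: sin φ sin δ = -0.1440, cos φ cos δ cos H = 0.6459, so cos θ_z = 0.5019.
θ_z = arccos(0.5019) = 59.87°.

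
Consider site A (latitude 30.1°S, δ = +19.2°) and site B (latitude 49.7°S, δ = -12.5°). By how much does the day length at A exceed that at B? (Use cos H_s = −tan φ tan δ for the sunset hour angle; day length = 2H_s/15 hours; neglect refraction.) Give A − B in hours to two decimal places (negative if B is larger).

-3.57 h

A: H_s = arccos(−tan -30.1° · tan 19.2°) = 78.35°, so 2H_s/15 = 10.4467 h.
B: H_s = arccos(−tan -49.7° · tan -12.5°) = 105.15°, so 2H_s/15 = 14.0200 h.
A − B = 10.4467 − 14.0200 = -3.5733 h.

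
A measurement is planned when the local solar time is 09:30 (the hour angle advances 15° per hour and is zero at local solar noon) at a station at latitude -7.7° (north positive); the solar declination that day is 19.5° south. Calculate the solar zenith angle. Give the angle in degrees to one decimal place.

38.2°

Hour angle H = 15° × (9.5 − 12) = -37.50°.
cos θ_z = sin(-7.7°) sin(-19.5°) + cos(-7.7°) cos(-19.5°) cos(-37.50°) = 0.0447 + 0.7411 = 0.7858.
θ_z = arccos(0.7858) = 38.21°.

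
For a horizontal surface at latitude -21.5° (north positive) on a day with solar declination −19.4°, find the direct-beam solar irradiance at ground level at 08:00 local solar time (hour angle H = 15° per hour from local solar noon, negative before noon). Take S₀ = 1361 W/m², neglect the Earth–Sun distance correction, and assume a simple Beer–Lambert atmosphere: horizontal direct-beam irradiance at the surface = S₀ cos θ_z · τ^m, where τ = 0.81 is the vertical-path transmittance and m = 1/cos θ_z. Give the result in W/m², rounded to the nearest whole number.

Hour angle H = 15° × (8 − 12) = -60.00°.
With φ = -21.5°, δ = -19.4°, H = -60.00°: sin φ sin δ = 0.1217, cos φ cos δ cos H = 0.4388, so cos θ_z = 0.5605.
Air mass m = 1/cos θ_z = 1/0.5605 = 1.784; τ^m = 0.81^1.784 = 0.6867.
Surface direct beam = 1361 × 0.5605 × 0.6867 = 523.84 W/m².

524 W/m²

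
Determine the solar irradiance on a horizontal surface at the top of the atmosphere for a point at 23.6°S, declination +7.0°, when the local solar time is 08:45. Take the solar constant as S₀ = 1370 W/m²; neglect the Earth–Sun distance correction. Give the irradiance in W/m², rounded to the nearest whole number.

Hour angle H = 15° × (8.75 − 12) = -48.75°.
cos θ_z = sin φ sin δ + cos φ cos δ cos H = (-0.4003)(0.1219) + (0.9164)(0.9925)(0.6593) = 0.5509.
Top-of-atmosphere irradiance = S₀ cos θ_z = 1370 × 0.5509 = 754.73 W/m².

755 W/m²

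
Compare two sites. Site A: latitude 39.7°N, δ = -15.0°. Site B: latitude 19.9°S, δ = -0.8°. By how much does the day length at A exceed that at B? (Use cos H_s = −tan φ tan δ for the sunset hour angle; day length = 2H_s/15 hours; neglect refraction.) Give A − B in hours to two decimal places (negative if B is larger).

-1.75 h

A: H_s = arccos(−tan 39.7° · tan -15.0°) = 77.15°, so 2H_s/15 = 10.2867 h.
B: H_s = arccos(−tan -19.9° · tan -0.8°) = 90.29°, so 2H_s/15 = 12.0387 h.
A − B = 10.2867 − 12.0387 = -1.7520 h.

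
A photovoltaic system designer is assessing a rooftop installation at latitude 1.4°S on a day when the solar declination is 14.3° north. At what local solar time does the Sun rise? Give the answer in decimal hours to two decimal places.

6.02 h

The sunset hour angle satisfies cos H_s = −tan φ tan δ = 0.0062, giving H_s = 89.64°.
Sunrise is at 12 − H_s/15 = 12 − 5.976 = 6.024 h local solar time.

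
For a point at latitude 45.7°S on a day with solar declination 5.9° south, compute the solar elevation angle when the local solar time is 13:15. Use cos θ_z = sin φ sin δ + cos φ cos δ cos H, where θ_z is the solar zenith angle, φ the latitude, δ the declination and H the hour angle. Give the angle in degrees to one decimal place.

47.0°

Hour angle H = 15° × (13.25 − 12) = 18.75°.
With φ = -45.7°, δ = -5.9°, H = 18.75°: sin φ sin δ = 0.0736, cos φ cos δ cos H = 0.6578, so cos θ_z = 0.7314.
θ_z = arccos(0.7314) = 43.00°, so the elevation is 90° − 43.00° = 47.00°.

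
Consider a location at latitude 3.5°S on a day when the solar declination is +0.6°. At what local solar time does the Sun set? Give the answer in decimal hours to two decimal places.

18.00 h

−tan φ tan δ = −(-0.0612)(0.0105) = 0.0006; H_s = arccos(0.0006) = 89.97°.
Sunset is at 12 + H_s/15 = 12 + 5.998 = 17.998 h local solar time.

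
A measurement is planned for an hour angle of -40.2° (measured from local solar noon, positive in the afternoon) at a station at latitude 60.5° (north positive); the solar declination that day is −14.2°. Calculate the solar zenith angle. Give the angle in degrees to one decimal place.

81.3°

cos θ_z = sin φ sin δ + cos φ cos δ cos H = (0.8704)(-0.2453) + (0.4924)(0.9694)(0.7638) = 0.1511.
θ_z = arccos(0.1511) = 81.31°.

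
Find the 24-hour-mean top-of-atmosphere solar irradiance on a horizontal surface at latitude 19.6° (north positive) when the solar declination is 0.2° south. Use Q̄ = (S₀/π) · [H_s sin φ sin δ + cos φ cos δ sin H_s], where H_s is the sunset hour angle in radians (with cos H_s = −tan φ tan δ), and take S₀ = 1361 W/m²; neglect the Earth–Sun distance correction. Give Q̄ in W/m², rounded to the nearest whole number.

407 W/m²

−tan φ tan δ = −(0.3561)(-0.0035) = 0.0012; H_s = arccos(0.0012) = 89.93°. In radians, H_s = 1.5696.
H_s sin φ sin δ = 1.5696 × 0.3355 × -0.0035 = -0.0018.
cos φ cos δ sin H_s = 0.9421 × 1.0000 × 1.0000 = 0.9421.
Q̄ = (1361/π) × (-0.0018 + 0.9421) = 433.22 × 0.9403 = 407.36 W/m².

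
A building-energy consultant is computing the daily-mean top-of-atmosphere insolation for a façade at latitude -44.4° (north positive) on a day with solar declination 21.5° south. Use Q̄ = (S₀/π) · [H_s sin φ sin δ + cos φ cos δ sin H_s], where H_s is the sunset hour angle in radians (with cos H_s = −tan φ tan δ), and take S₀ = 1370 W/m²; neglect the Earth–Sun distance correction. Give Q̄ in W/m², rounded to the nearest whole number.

−tan φ tan δ = −(-0.9793)(-0.3939) = -0.3857; H_s = arccos(-0.3857) = 112.69°. In radians, H_s = 1.9668.
H_s sin φ sin δ = 1.9668 × -0.6997 × -0.3665 = 0.5044.
cos φ cos δ sin H_s = 0.7145 × 0.9304 × 0.9226 = 0.6133.
Q̄ = (1370/π) × (0.5044 + 0.6133) = 436.08 × 1.1177 = 487.41 W/m².

487 W/m²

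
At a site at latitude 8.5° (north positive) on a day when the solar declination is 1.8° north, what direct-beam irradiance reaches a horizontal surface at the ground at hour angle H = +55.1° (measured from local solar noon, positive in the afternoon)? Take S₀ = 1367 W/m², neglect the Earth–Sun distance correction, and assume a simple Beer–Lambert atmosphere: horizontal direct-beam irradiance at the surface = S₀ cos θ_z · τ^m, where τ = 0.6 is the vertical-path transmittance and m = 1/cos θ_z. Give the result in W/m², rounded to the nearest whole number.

cos θ_z = sin(8.5°) sin(1.8°) + cos(8.5°) cos(1.8°) cos(55.10°) = 0.0046 + 0.5656 = 0.5702.
Air mass m = 1/cos θ_z = 1/0.5702 = 1.754; τ^m = 0.6^1.754 = 0.4082.
Surface direct beam = 1367 × 0.5702 × 0.4082 = 318.18 W/m².

318 W/m²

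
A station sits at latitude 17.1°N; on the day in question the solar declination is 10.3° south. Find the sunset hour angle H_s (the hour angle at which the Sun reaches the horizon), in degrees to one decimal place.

86.8°

−tan φ tan δ = −(0.3076)(-0.1817) = 0.0559; H_s = arccos(0.0559) = 86.80°.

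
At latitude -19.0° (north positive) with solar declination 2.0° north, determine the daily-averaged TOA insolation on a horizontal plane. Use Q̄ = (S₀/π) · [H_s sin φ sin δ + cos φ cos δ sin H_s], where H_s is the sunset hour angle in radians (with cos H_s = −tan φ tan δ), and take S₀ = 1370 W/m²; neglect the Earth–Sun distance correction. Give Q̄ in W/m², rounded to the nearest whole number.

404 W/m²

−tan φ tan δ = −(-0.3443)(0.0349) = 0.0120; H_s = arccos(0.0120) = 89.31°. In radians, H_s = 1.5588.
H_s sin φ sin δ = 1.5588 × -0.3256 × 0.0349 = -0.0177.
cos φ cos δ sin H_s = 0.9455 × 0.9994 × 0.9999 = 0.9448.
Q̄ = (1370/π) × (-0.0177 + 0.9448) = 436.08 × 0.9271 = 404.29 W/m².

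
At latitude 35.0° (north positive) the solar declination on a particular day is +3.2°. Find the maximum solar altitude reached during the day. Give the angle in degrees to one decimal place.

58.2°

At local solar noon the hour angle is zero, so the elevation is 90° − |φ − δ| = 90° − |35.0° − (3.2°)| = 90° − 31.8° = 58.2°.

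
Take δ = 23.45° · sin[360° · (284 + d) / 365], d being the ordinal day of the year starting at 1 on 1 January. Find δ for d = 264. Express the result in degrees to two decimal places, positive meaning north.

360 × (284 + 264) / 365 = 540.493°; sin(540.493°) = -0.0086.
δ = 23.45 × -0.0086 = -0.202° ≈ -0.20°.

-0.20°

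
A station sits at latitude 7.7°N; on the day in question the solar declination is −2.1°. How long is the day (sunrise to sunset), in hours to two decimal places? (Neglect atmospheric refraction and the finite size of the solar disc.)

11.96 hours

cos H_s = −tan(7.7°) · tan(-2.1°) = 0.0050, so H_s = arccos(0.0050) = 89.71°.
Day length = 2 H_s / 15° h⁻¹ = 179.42° / 15 = 11.961 h.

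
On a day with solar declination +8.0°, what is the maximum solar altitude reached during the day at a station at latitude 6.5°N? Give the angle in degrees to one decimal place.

At local solar noon the hour angle is zero, so the elevation is 90° − |φ − δ| = 90° − |6.5° − (8.0°)| = 90° − 1.5° = 88.5°.

88.5°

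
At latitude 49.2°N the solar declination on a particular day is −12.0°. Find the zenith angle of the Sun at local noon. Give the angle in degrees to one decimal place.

61.2°

At local solar noon the hour angle is zero, so the zenith angle is |φ − δ| = |49.2° − (-12.0°)| = 61.2°.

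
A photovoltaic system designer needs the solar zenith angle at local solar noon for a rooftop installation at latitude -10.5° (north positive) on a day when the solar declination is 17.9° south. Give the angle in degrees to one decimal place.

7.4°

At local solar noon the hour angle is zero, so the zenith angle is |φ − δ| = |-10.5° − (-17.9°)| = 7.4°.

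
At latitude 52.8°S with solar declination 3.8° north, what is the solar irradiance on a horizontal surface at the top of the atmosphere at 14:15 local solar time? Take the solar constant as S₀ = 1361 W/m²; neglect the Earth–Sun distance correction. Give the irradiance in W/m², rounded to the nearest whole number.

611 W/m²

Hour angle H = 15° × (14.25 − 12) = 33.75°.
cos θ_z = sin φ sin δ + cos φ cos δ cos H = (-0.7965)(0.0663) + (0.6046)(0.9978)(0.8315) = 0.4488.
Top-of-atmosphere irradiance = S₀ cos θ_z = 1361 × 0.4488 = 610.82 W/m².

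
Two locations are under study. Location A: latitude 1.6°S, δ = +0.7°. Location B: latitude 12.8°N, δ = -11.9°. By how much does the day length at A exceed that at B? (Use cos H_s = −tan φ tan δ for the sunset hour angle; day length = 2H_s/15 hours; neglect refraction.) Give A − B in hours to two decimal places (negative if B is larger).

A: H_s = arccos(−tan -1.6° · tan 0.7°) = 89.98°, so 2H_s/15 = 11.9973 h.
B: H_s = arccos(−tan 12.8° · tan -11.9°) = 87.26°, so 2H_s/15 = 11.6347 h.
A − B = 11.9973 − 11.6347 = 0.3626 h.

+0.36 h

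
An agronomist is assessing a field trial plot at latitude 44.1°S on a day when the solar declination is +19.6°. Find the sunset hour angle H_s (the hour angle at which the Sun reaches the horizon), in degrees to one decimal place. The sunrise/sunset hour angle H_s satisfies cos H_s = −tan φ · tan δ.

69.8°

The sunset hour angle satisfies cos H_s = −tan φ tan δ = 0.3451, giving H_s = 69.81°.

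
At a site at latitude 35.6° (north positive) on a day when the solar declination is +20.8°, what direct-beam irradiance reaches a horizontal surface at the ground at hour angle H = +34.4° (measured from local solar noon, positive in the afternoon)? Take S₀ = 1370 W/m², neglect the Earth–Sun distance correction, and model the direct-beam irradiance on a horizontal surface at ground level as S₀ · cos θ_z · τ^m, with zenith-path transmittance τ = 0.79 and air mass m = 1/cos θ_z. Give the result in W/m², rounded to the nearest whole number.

861 W/m²

With φ = 35.6°, δ = 20.8°, H = 34.40°: sin φ sin δ = 0.2067, cos φ cos δ cos H = 0.6272, so cos θ_z = 0.8339.
Air mass m = 1/cos θ_z = 1/0.8339 = 1.199; τ^m = 0.79^1.199 = 0.7538.
Surface direct beam = 1370 × 0.8339 × 0.7538 = 861.17 W/m².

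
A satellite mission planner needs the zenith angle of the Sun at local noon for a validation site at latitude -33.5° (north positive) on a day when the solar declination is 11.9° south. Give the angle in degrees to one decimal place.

21.6°

At local solar noon the hour angle is zero, so the zenith angle is |φ − δ| = |-33.5° − (-11.9°)| = 21.6°.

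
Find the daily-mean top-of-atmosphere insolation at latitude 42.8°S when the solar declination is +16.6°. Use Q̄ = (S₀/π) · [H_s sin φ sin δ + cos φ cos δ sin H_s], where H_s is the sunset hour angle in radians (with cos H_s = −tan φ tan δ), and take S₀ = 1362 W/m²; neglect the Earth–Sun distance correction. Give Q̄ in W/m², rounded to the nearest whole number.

184 W/m²

−tan φ tan δ = −(-0.9260)(0.2981) = 0.2760; H_s = arccos(0.2760) = 73.98°. In radians, H_s = 1.2912.
H_s sin φ sin δ = 1.2912 × -0.6794 × 0.2857 = -0.2506.
cos φ cos δ sin H_s = 0.7337 × 0.9583 × 0.9612 = 0.6758.
Q̄ = (1362/π) × (-0.2506 + 0.6758) = 433.54 × 0.4252 = 184.34 W/m².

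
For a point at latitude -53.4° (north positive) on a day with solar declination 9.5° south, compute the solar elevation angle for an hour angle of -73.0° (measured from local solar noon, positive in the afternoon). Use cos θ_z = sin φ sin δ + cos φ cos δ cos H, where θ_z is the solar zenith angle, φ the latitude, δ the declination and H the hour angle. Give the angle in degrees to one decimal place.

cos θ_z = sin φ sin δ + cos φ cos δ cos H = (-0.8028)(-0.1650) + (0.5962)(0.9863)(0.2924) = 0.3044.
θ_z = arccos(0.3044) = 72.28°, so the elevation is 90° − 72.28° = 17.72°.

17.7°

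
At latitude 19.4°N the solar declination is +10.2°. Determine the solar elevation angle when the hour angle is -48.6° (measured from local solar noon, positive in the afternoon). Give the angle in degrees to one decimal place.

42.3°

With φ = 19.4°, δ = 10.2°, H = -48.60°: sin φ sin δ = 0.0588, cos φ cos δ cos H = 0.6139, so cos θ_z = 0.6727.
θ_z = arccos(0.6727) = 47.72°, so the elevation is 90° − 47.72° = 42.28°.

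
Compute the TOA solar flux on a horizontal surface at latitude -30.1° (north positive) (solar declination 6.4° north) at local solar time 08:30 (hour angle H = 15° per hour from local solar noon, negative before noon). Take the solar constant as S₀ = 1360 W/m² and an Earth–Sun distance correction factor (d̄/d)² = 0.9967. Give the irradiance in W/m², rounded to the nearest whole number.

Hour angle H = 15° × (8.5 − 12) = -52.50°.
cos θ_z = sin(-30.1°) sin(6.4°) + cos(-30.1°) cos(6.4°) cos(-52.50°) = -0.0559 + 0.5234 = 0.4675.
Top-of-atmosphere irradiance = S₀ (d̄/d)² cos θ_z = 1360 × 0.9967 × 0.4675 = 633.70 W/m².

634 W/m²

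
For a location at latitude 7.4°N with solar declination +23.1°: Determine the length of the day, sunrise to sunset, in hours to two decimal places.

cos H_s = −tan(7.4°) · tan(23.1°) = -0.0554, so H_s = arccos(-0.0554) = 93.18°.
Day length = 2 H_s / 15° h⁻¹ = 186.36° / 15 = 12.424 h.

12.42 hours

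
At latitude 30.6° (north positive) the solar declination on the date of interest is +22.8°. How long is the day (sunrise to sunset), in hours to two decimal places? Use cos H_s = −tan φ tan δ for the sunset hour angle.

13.92 hours

cos H_s = −tan(30.6°) · tan(22.8°) = -0.2486, so H_s = arccos(-0.2486) = 104.39°.
Day length = 2 H_s / 15° h⁻¹ = 208.78° / 15 = 13.919 h.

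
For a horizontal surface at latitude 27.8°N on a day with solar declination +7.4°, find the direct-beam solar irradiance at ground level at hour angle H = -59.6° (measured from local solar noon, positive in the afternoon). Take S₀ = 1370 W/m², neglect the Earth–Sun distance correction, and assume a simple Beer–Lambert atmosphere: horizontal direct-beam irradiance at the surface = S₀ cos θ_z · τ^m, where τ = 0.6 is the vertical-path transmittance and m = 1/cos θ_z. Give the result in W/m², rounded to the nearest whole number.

251 W/m²

cos θ_z = sin φ sin δ + cos φ cos δ cos H = (0.4664)(0.1288) + (0.8846)(0.9917)(0.5060) = 0.5040.
Air mass m = 1/cos θ_z = 1/0.5040 = 1.984; τ^m = 0.6^1.984 = 0.3630.
Surface direct beam = 1370 × 0.5040 × 0.3630 = 250.64 W/m².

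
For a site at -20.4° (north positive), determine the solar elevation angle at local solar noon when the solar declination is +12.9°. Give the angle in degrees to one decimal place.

56.7°

At local solar noon the hour angle is zero, so the elevation is 90° − |φ − δ| = 90° − |-20.4° − (12.9°)| = 90° − 33.3° = 56.7°.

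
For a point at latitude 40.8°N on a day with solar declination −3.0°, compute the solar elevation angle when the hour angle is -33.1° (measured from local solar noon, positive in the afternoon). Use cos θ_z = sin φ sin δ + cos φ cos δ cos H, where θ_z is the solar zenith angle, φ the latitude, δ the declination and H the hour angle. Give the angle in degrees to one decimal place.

36.8°

cos θ_z = sin(40.8°) sin(-3.0°) + cos(40.8°) cos(-3.0°) cos(-33.10°) = -0.0342 + 0.6333 = 0.5991.
θ_z = arccos(0.5991) = 53.19°, so the elevation is 90° − 53.19° = 36.81°.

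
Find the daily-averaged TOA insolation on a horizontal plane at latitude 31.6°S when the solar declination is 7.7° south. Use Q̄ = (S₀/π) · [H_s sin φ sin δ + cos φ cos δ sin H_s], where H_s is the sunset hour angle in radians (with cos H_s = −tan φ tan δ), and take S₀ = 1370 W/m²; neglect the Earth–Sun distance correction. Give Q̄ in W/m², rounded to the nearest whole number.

417 W/m²

−tan φ tan δ = −(-0.6152)(-0.1352) = -0.0832; H_s = arccos(-0.0832) = 94.77°. In radians, H_s = 1.6540.
H_s sin φ sin δ = 1.6540 × -0.5240 × -0.1340 = 0.1161.
cos φ cos δ sin H_s = 0.8517 × 0.9910 × 0.9965 = 0.8411.
Q̄ = (1370/π) × (0.1161 + 0.8411) = 436.08 × 0.9572 = 417.42 W/m².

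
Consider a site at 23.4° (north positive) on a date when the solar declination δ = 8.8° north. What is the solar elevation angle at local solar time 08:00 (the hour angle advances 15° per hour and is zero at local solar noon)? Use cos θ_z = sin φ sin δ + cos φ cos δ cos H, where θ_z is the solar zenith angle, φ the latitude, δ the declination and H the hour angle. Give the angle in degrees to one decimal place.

Hour angle H = 15° × (8 − 12) = -60.00°.
cos θ_z = sin φ sin δ + cos φ cos δ cos H = (0.3971)(0.1530) + (0.9178)(0.9882)(0.5000) = 0.5142.
θ_z = arccos(0.5142) = 59.06°, so the elevation is 90° − 59.06° = 30.94°.

30.9°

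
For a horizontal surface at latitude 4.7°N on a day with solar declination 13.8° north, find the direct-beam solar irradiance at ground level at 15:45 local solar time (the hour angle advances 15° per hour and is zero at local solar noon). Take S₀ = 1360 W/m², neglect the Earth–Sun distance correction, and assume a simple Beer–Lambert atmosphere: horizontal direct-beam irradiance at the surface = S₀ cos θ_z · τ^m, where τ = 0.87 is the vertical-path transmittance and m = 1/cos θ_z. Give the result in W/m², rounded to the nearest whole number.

Hour angle H = 15° × (15.75 − 12) = 56.25°.
cos θ_z = sin φ sin δ + cos φ cos δ cos H = (0.0819)(0.2385) + (0.9966)(0.9711)(0.5556) = 0.5572.
Air mass m = 1/cos θ_z = 1/0.5572 = 1.795; τ^m = 0.87^1.795 = 0.7788.
Surface direct beam = 1360 × 0.5572 × 0.7788 = 590.17 W/m².

590 W/m²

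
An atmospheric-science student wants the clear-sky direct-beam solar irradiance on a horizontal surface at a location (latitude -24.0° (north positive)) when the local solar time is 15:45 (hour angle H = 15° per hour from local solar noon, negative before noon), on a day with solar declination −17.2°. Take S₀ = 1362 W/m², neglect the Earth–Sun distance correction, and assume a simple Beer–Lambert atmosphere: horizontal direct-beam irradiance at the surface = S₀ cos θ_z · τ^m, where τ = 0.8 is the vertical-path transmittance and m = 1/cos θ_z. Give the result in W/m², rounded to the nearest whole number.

Hour angle H = 15° × (15.75 − 12) = 56.25°.
cos θ_z = sin(-24.0°) sin(-17.2°) + cos(-24.0°) cos(-17.2°) cos(56.25°) = 0.1203 + 0.4848 = 0.6051.
Air mass m = 1/cos θ_z = 1/0.6051 = 1.653; τ^m = 0.8^1.653 = 0.6915.
Surface direct beam = 1362 × 0.6051 × 0.6915 = 569.90 W/m².

570 W/m²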